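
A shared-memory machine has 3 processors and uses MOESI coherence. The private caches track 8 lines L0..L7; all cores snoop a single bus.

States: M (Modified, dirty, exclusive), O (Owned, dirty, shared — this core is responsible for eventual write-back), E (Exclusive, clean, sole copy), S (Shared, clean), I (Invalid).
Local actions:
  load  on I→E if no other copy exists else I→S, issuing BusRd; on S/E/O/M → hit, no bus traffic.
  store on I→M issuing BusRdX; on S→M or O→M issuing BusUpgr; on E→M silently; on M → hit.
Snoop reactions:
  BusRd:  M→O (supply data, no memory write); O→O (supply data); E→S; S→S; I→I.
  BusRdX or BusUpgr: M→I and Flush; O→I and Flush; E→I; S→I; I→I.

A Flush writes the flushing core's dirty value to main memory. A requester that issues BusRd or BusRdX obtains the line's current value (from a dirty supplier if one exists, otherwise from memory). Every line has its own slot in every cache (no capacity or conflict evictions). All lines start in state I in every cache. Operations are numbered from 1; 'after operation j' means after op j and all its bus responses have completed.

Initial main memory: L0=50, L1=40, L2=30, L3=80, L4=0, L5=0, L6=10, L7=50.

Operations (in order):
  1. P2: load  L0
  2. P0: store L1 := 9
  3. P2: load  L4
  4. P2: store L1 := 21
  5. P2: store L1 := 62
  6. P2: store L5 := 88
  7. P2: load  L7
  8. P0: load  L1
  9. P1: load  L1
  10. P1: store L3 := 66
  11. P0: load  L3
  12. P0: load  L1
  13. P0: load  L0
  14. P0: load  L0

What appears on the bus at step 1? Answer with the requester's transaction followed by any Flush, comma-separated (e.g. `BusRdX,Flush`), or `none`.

1. P2: load  L0  bus=[BusRd]  L0: P0=I P1=I P2=E  mem[L0]=50
2. P0: store L1 := 9  bus=[BusRdX]  L1: P0=M P1=I P2=I  mem[L1]=40
3. P2: load  L4  bus=[BusRd]  L4: P0=I P1=I P2=E  mem[L4]=0
4. P2: store L1 := 21  bus=[BusRdX,Flush]  L1: P0=I P1=I P2=M  mem[L1]=9
5. P2: store L1 := 62  bus=[-]  L1: P0=I P1=I P2=M  mem[L1]=9
6. P2: store L5 := 88  bus=[BusRdX]  L5: P0=I P1=I P2=M  mem[L5]=0
7. P2: load  L7  bus=[BusRd]  L7: P0=I P1=I P2=E  mem[L7]=50
8. P0: load  L1  bus=[BusRd]  L1: P0=S P1=I P2=O  mem[L1]=9
9. P1: load  L1  bus=[BusRd]  L1: P0=S P1=S P2=O  mem[L1]=9
10. P1: store L3 := 66  bus=[BusRdX]  L3: P0=I P1=M P2=I  mem[L3]=80
11. P0: load  L3  bus=[BusRd]  L3: P0=S P1=O P2=I  mem[L3]=80
12. P0: load  L1  bus=[-]  L1: P0=S P1=S P2=O  mem[L1]=9
13. P0: load  L0  bus=[BusRd]  L0: P0=S P1=I P2=S  mem[L0]=50
14. P0: load  L0  bus=[-]  L0: P0=S P1=I P2=S  mem[L0]=50

bus = BusRd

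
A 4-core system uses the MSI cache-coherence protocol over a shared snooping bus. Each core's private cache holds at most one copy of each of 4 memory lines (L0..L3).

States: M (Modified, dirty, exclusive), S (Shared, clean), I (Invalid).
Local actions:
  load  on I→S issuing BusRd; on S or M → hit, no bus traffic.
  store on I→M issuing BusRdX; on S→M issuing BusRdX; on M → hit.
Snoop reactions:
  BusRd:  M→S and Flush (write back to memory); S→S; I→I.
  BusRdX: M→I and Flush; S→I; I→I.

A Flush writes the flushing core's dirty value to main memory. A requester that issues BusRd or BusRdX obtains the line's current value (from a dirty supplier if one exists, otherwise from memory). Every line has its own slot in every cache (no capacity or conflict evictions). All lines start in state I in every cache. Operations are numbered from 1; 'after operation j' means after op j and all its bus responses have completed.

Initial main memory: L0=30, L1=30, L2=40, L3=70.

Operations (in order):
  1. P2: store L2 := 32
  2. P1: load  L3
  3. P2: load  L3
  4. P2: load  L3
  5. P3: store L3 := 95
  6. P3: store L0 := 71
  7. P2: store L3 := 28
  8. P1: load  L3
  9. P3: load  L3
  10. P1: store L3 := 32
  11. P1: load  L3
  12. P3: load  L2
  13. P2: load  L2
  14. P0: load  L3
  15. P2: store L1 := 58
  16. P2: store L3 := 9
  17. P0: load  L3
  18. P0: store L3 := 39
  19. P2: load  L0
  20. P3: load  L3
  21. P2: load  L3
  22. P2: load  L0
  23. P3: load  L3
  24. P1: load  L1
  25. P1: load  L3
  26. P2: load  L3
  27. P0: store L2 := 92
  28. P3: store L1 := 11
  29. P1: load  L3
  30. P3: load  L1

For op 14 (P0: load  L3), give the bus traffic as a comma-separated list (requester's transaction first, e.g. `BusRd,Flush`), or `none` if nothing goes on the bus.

bus = BusRd,Flush

  op1 P2: store L2 := 32 → I/I/M/I on L2; bus BusRdX; mem=40
  op2 P1: load  L3 → I/S/I/I on L3; bus BusRd; mem=70
  op3 P2: load  L3 → I/S/S/I on L3; bus BusRd; mem=70
  op4 P2: load  L3 → I/S/S/I on L3; bus (none); mem=70
  op5 P3: store L3 := 95 → I/I/I/M on L3; bus BusRdX; mem=70
  op6 P3: store L0 := 71 → I/I/I/M on L0; bus BusRdX; mem=30
  op7 P2: store L3 := 28 → I/I/M/I on L3; bus BusRdX Flush; mem=95
  op8 P1: load  L3 → I/S/S/I on L3; bus BusRd Flush; mem=28
  op9 P3: load  L3 → I/S/S/S on L3; bus BusRd; mem=28
  op10 P1: store L3 := 32 → I/M/I/I on L3; bus BusRdX; mem=28
  op11 P1: load  L3 → I/M/I/I on L3; bus (none); mem=28
  op12 P3: load  L2 → I/I/S/S on L2; bus BusRd Flush; mem=32
  op13 P2: load  L2 → I/I/S/S on L2; bus (none); mem=32
  op14 P0: load  L3 → S/S/I/I on L3; bus BusRd Flush; mem=32
  op15 P2: store L1 := 58 → I/I/M/I on L1; bus BusRdX; mem=30
  op16 P2: store L3 := 9 → I/I/M/I on L3; bus BusRdX; mem=32
  op17 P0: load  L3 → S/I/S/I on L3; bus BusRd Flush; mem=9
  op18 P0: store L3 := 39 → M/I/I/I on L3; bus BusRdX; mem=9
  op19 P2: load  L0 → I/I/S/S on L0; bus BusRd Flush; mem=71
  op20 P3: load  L3 → S/I/I/S on L3; bus BusRd Flush; mem=39
  op21 P2: load  L3 → S/I/S/S on L3; bus BusRd; mem=39
  op22 P2: load  L0 → I/I/S/S on L0; bus (none); mem=71
  op23 P3: load  L3 → S/I/S/S on L3; bus (none); mem=39
  op24 P1: load  L1 → I/S/S/I on L1; bus BusRd Flush; mem=58
  op25 P1: load  L3 → S/S/S/S on L3; bus BusRd; mem=39
  op26 P2: load  L3 → S/S/S/S on L3; bus (none); mem=39
  op27 P0: store L2 := 92 → M/I/I/I on L2; bus BusRdX; mem=32
  op28 P3: store L1 := 11 → I/I/I/M on L1; bus BusRdX; mem=58
  op29 P1: load  L3 → S/S/S/S on L3; bus (none); mem=39
  op30 P3: load  L1 → I/I/I/M on L1; bus (none); mem=58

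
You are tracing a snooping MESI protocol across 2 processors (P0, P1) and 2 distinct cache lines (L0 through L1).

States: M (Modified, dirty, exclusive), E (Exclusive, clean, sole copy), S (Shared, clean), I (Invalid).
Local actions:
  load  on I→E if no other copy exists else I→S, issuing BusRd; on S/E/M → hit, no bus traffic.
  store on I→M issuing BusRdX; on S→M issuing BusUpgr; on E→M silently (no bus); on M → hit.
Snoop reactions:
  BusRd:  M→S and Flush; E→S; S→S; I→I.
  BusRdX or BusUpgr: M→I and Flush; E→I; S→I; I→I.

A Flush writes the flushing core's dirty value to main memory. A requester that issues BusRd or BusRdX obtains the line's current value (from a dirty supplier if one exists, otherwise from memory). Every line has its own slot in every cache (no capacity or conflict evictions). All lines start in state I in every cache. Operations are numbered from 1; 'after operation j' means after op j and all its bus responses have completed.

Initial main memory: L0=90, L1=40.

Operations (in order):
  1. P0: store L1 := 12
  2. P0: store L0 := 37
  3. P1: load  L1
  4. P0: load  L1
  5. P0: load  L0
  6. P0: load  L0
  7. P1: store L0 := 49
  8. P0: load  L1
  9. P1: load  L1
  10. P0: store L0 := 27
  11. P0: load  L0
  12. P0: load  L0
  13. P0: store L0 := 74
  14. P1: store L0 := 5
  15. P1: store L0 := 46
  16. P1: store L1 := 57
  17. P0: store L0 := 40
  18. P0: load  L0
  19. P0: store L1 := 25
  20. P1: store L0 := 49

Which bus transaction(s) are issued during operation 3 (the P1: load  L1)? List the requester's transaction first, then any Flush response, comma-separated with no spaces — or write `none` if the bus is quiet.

bus = BusRd,Flush

[1] P0: store L1 := 12 | P0:M(12), P1:I | bus: BusRdX
[2] P0: store L0 := 37 | P0:M(37), P1:I | bus: BusRdX
[3] P1: load  L1 | P0:S(12), P1:S(12) | bus: BusRd,Flush
[4] P0: load  L1 | P0:S(12), P1:S(12) | bus: none
[5] P0: load  L0 | P0:M(37), P1:I | bus: none
[6] P0: load  L0 | P0:M(37), P1:I | bus: none
[7] P1: store L0 := 49 | P0:I, P1:M(49) | bus: BusRdX,Flush
[8] P0: load  L1 | P0:S(12), P1:S(12) | bus: none
[9] P1: load  L1 | P0:S(12), P1:S(12) | bus: none
[10] P0: store L0 := 27 | P0:M(27), P1:I | bus: BusRdX,Flush
[11] P0: load  L0 | P0:M(27), P1:I | bus: none
[12] P0: load  L0 | P0:M(27), P1:I | bus: none
[13] P0: store L0 := 74 | P0:M(74), P1:I | bus: none
[14] P1: store L0 := 5 | P0:I, P1:M(5) | bus: BusRdX,Flush
[15] P1: store L0 := 46 | P0:I, P1:M(46) | bus: none
[16] P1: store L1 := 57 | P0:I, P1:M(57) | bus: BusUpgr
[17] P0: store L0 := 40 | P0:M(40), P1:I | bus: BusRdX,Flush
[18] P0: load  L0 | P0:M(40), P1:I | bus: none
[19] P0: store L1 := 25 | P0:M(25), P1:I | bus: BusRdX,Flush
[20] P1: store L0 := 49 | P0:I, P1:M(49) | bus: BusRdX,Flush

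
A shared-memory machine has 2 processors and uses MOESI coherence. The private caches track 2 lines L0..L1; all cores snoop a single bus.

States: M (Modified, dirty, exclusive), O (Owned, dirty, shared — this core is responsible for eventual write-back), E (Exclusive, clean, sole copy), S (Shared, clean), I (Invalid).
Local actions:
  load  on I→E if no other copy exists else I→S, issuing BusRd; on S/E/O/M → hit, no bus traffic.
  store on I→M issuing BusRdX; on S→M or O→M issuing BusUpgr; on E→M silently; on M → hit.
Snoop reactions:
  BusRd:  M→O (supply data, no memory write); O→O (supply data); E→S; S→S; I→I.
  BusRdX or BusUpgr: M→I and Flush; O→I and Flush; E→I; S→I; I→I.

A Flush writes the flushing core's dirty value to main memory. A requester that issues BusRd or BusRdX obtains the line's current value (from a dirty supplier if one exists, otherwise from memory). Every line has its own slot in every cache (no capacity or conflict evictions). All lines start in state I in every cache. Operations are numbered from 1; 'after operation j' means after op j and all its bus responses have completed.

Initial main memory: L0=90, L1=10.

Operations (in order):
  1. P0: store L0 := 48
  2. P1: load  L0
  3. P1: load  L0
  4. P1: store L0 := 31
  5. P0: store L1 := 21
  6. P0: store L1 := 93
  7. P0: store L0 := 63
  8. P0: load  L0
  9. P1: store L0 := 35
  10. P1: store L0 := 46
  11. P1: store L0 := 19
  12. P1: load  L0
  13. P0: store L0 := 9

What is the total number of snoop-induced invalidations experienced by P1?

invalidations = 2

  op1 P0: store L0 := 48 → M/I on L0; bus BusRdX; mem=90
  op2 P1: load  L0 → O/S on L0; bus BusRd; mem=90
  op3 P1: load  L0 → O/S on L0; bus (none); mem=90
  op4 P1: store L0 := 31 → I/M on L0; bus BusUpgr Flush; mem=48
  op5 P0: store L1 := 21 → M/I on L1; bus BusRdX; mem=10
  op6 P0: store L1 := 93 → M/I on L1; bus (none); mem=10
  op7 P0: store L0 := 63 → M/I on L0; bus BusRdX Flush; mem=31
  op8 P0: load  L0 → M/I on L0; bus (none); mem=31
  op9 P1: store L0 := 35 → I/M on L0; bus BusRdX Flush; mem=63
  op10 P1: store L0 := 46 → I/M on L0; bus (none); mem=63
  op11 P1: store L0 := 19 → I/M on L0; bus (none); mem=63
  op12 P1: load  L0 → I/M on L0; bus (none); mem=63
  op13 P0: store L0 := 9 → M/I on L0; bus BusRdX Flush; mem=19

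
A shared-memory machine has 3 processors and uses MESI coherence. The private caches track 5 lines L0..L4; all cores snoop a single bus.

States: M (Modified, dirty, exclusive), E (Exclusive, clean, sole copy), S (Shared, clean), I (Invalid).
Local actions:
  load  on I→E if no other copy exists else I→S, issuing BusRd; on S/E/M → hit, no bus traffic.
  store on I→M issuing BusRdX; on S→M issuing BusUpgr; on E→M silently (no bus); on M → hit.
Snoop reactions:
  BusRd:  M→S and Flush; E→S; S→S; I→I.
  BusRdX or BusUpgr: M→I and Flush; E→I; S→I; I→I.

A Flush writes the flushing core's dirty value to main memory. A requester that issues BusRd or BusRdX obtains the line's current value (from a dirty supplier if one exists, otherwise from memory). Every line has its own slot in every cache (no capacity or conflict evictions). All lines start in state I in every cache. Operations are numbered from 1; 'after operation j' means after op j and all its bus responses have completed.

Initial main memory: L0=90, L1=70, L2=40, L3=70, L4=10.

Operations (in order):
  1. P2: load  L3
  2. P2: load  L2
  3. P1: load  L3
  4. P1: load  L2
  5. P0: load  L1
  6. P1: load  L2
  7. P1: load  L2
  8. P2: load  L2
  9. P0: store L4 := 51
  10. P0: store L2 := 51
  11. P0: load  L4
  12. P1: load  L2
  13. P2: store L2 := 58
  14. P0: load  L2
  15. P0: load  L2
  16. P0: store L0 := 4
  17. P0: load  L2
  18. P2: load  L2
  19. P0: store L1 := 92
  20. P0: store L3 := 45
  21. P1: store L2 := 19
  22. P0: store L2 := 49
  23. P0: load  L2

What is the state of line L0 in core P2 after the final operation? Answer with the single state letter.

[1] P2: load  L3 | P0:I, P1:I, P2:E(70) | bus: BusRd
[2] P2: load  L2 | P0:I, P1:I, P2:E(40) | bus: BusRd
[3] P1: load  L3 | P0:I, P1:S(70), P2:S(70) | bus: BusRd
[4] P1: load  L2 | P0:I, P1:S(40), P2:S(40) | bus: BusRd
[5] P0: load  L1 | P0:E(70), P1:I, P2:I | bus: BusRd
[6] P1: load  L2 | P0:I, P1:S(40), P2:S(40) | bus: none
[7] P1: load  L2 | P0:I, P1:S(40), P2:S(40) | bus: none
[8] P2: load  L2 | P0:I, P1:S(40), P2:S(40) | bus: none
[9] P0: store L4 := 51 | P0:M(51), P1:I, P2:I | bus: BusRdX
[10] P0: store L2 := 51 | P0:M(51), P1:I, P2:I | bus: BusRdX
[11] P0: load  L4 | P0:M(51), P1:I, P2:I | bus: none
[12] P1: load  L2 | P0:S(51), P1:S(51), P2:I | bus: BusRd,Flush
[13] P2: store L2 := 58 | P0:I, P1:I, P2:M(58) | bus: BusRdX
[14] P0: load  L2 | P0:S(58), P1:I, P2:S(58) | bus: BusRd,Flush
[15] P0: load  L2 | P0:S(58), P1:I, P2:S(58) | bus: none
[16] P0: store L0 := 4 | P0:M(4), P1:I, P2:I | bus: BusRdX
[17] P0: load  L2 | P0:S(58), P1:I, P2:S(58) | bus: none
[18] P2: load  L2 | P0:S(58), P1:I, P2:S(58) | bus: none
[19] P0: store L1 := 92 | P0:M(92), P1:I, P2:I | bus: none
[20] P0: store L3 := 45 | P0:M(45), P1:I, P2:I | bus: BusRdX
[21] P1: store L2 := 19 | P0:I, P1:M(19), P2:I | bus: BusRdX
[22] P0: store L2 := 49 | P0:M(49), P1:I, P2:I | bus: BusRdX,Flush
[23] P0: load  L2 | P0:M(49), P1:I, P2:I | bus: none

state = I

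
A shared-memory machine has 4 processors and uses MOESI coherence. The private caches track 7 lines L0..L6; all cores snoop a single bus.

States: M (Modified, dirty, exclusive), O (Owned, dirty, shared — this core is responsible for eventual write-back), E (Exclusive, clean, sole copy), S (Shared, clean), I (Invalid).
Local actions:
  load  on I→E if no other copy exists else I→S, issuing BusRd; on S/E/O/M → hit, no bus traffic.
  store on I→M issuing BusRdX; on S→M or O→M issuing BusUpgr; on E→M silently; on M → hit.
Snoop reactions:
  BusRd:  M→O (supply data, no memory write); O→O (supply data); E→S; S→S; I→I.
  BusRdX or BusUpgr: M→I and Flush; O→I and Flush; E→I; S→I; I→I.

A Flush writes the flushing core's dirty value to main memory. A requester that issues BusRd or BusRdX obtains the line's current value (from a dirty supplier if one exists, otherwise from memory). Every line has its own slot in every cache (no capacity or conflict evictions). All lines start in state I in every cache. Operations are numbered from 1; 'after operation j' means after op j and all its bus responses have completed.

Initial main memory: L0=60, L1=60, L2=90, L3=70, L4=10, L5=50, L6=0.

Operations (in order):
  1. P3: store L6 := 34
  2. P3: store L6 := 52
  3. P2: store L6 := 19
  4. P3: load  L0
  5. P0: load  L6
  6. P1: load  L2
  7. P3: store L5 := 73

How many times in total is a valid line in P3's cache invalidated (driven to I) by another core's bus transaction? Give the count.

  op1 P3: store L6 := 34 → I/I/I/M on L6; bus BusRdX; mem=0
  op2 P3: store L6 := 52 → I/I/I/M on L6; bus (none); mem=0
  op3 P2: store L6 := 19 → I/I/M/I on L6; bus BusRdX Flush; mem=52
  op4 P3: load  L0 → I/I/I/E on L0; bus BusRd; mem=60
  op5 P0: load  L6 → S/I/O/I on L6; bus BusRd; mem=52
  op6 P1: load  L2 → I/E/I/I on L2; bus BusRd; mem=90
  op7 P3: store L5 := 73 → I/I/I/M on L5; bus BusRdX; mem=50

invalidations = 1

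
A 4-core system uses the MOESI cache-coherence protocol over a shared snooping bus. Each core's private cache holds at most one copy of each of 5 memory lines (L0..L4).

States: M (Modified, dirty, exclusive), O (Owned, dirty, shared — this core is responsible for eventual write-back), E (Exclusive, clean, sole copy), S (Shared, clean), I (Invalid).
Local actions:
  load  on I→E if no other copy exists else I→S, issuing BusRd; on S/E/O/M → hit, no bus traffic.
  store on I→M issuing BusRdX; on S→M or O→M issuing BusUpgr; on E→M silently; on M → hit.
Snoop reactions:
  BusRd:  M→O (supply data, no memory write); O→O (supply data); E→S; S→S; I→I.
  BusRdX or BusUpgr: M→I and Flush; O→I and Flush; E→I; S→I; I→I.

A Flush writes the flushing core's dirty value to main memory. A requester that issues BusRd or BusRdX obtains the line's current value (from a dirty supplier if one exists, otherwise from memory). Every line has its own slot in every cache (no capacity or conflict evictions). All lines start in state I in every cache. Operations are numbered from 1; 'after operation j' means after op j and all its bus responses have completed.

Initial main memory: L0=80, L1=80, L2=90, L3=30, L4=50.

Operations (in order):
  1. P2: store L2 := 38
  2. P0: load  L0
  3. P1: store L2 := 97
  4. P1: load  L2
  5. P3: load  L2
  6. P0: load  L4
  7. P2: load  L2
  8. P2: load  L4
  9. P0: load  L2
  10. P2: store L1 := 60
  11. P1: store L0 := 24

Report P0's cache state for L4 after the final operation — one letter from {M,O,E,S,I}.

state = S

1. P2: store L2 := 38  bus=[BusRdX]  L2: P0=I P1=I P2=M P3=I  mem[L2]=90
2. P0: load  L0  bus=[BusRd]  L0: P0=E P1=I P2=I P3=I  mem[L0]=80
3. P1: store L2 := 97  bus=[BusRdX,Flush]  L2: P0=I P1=M P2=I P3=I  mem[L2]=38
4. P1: load  L2  bus=[-]  L2: P0=I P1=M P2=I P3=I  mem[L2]=38
5. P3: load  L2  bus=[BusRd]  L2: P0=I P1=O P2=I P3=S  mem[L2]=38
6. P0: load  L4  bus=[BusRd]  L4: P0=E P1=I P2=I P3=I  mem[L4]=50
7. P2: load  L2  bus=[BusRd]  L2: P0=I P1=O P2=S P3=S  mem[L2]=38
8. P2: load  L4  bus=[BusRd]  L4: P0=S P1=I P2=S P3=I  mem[L4]=50
9. P0: load  L2  bus=[BusRd]  L2: P0=S P1=O P2=S P3=S  mem[L2]=38
10. P2: store L1 := 60  bus=[BusRdX]  L1: P0=I P1=I P2=M P3=I  mem[L1]=80
11. P1: store L0 := 24  bus=[BusRdX]  L0: P0=I P1=M P2=I P3=I  mem[L0]=80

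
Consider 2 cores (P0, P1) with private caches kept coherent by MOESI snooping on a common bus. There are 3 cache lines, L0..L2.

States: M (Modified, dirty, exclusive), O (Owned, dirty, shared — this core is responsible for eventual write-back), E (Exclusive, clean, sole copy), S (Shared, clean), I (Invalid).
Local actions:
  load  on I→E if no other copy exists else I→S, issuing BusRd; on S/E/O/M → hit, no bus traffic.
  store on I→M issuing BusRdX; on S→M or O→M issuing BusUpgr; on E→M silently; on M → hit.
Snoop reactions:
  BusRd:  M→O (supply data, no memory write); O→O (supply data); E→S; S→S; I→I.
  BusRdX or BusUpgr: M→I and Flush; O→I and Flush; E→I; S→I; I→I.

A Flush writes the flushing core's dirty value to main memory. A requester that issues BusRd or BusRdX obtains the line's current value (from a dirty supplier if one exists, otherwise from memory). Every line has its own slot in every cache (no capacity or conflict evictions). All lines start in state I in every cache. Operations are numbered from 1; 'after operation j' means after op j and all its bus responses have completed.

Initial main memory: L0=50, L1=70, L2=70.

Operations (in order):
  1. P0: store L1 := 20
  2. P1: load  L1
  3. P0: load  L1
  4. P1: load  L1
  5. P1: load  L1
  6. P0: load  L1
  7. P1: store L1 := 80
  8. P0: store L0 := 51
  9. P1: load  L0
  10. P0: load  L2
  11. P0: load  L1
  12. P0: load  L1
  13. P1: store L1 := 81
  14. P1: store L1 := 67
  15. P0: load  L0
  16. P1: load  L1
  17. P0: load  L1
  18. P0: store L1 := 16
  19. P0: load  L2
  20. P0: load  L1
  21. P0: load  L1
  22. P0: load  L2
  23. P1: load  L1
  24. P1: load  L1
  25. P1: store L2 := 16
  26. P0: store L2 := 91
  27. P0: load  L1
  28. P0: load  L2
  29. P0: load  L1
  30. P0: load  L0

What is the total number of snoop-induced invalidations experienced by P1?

invalidations = 2

  op1 P0: store L1 := 20 → M/I on L1; bus BusRdX; mem=70
  op2 P1: load  L1 → O/S on L1; bus BusRd; mem=70
  op3 P0: load  L1 → O/S on L1; bus (none); mem=70
  op4 P1: load  L1 → O/S on L1; bus (none); mem=70
  op5 P1: load  L1 → O/S on L1; bus (none); mem=70
  op6 P0: load  L1 → O/S on L1; bus (none); mem=70
  op7 P1: store L1 := 80 → I/M on L1; bus BusUpgr Flush; mem=20
  op8 P0: store L0 := 51 → M/I on L0; bus BusRdX; mem=50
  op9 P1: load  L0 → O/S on L0; bus BusRd; mem=50
  op10 P0: load  L2 → E/I on L2; bus BusRd; mem=70
  op11 P0: load  L1 → S/O on L1; bus BusRd; mem=20
  op12 P0: load  L1 → S/O on L1; bus (none); mem=20
  op13 P1: store L1 := 81 → I/M on L1; bus BusUpgr; mem=20
  op14 P1: store L1 := 67 → I/M on L1; bus (none); mem=20
  op15 P0: load  L0 → O/S on L0; bus (none); mem=50
  op16 P1: load  L1 → I/M on L1; bus (none); mem=20
  op17 P0: load  L1 → S/O on L1; bus BusRd; mem=20
  op18 P0: store L1 := 16 → M/I on L1; bus BusUpgr Flush; mem=67
  op19 P0: load  L2 → E/I on L2; bus (none); mem=70
  op20 P0: load  L1 → M/I on L1; bus (none); mem=67
  op21 P0: load  L1 → M/I on L1; bus (none); mem=67
  op22 P0: load  L2 → E/I on L2; bus (none); mem=70
  op23 P1: load  L1 → O/S on L1; bus BusRd; mem=67
  op24 P1: load  L1 → O/S on L1; bus (none); mem=67
  op25 P1: store L2 := 16 → I/M on L2; bus BusRdX; mem=70
  op26 P0: store L2 := 91 → M/I on L2; bus BusRdX Flush; mem=16
  op27 P0: load  L1 → O/S on L1; bus (none); mem=67
  op28 P0: load  L2 → M/I on L2; bus (none); mem=16
  op29 P0: load  L1 → O/S on L1; bus (none); mem=67
  op30 P0: load  L0 → O/S on L0; bus (none); mem=50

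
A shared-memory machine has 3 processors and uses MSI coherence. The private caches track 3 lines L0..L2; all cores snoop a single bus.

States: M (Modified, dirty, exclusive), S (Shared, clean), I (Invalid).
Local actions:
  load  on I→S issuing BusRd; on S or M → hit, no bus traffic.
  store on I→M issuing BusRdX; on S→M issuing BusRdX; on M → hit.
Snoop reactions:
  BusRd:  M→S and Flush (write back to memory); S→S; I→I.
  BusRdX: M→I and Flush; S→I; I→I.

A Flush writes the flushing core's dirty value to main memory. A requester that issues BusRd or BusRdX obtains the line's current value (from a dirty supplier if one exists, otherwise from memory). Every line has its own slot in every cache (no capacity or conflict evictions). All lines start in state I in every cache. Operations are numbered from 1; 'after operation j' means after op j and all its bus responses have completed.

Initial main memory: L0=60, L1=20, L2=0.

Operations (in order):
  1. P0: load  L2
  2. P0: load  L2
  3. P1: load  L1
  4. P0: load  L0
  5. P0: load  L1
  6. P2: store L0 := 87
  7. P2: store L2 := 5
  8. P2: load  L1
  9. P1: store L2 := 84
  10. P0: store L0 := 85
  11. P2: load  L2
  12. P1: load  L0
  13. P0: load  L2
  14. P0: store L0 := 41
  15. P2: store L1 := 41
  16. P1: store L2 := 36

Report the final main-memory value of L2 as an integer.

[1] P0: load  L2 | P0:S(0), P1:I, P2:I | bus: BusRd
[2] P0: load  L2 | P0:S(0), P1:I, P2:I | bus: none
[3] P1: load  L1 | P0:I, P1:S(20), P2:I | bus: BusRd
[4] P0: load  L0 | P0:S(60), P1:I, P2:I | bus: BusRd
[5] P0: load  L1 | P0:S(20), P1:S(20), P2:I | bus: BusRd
[6] P2: store L0 := 87 | P0:I, P1:I, P2:M(87) | bus: BusRdX
[7] P2: store L2 := 5 | P0:I, P1:I, P2:M(5) | bus: BusRdX
[8] P2: load  L1 | P0:S(20), P1:S(20), P2:S(20) | bus: BusRd
[9] P1: store L2 := 84 | P0:I, P1:M(84), P2:I | bus: BusRdX,Flush
[10] P0: store L0 := 85 | P0:M(85), P1:I, P2:I | bus: BusRdX,Flush
[11] P2: load  L2 | P0:I, P1:S(84), P2:S(84) | bus: BusRd,Flush
[12] P1: load  L0 | P0:S(85), P1:S(85), P2:I | bus: BusRd,Flush
[13] P0: load  L2 | P0:S(84), P1:S(84), P2:S(84) | bus: BusRd
[14] P0: store L0 := 41 | P0:M(41), P1:I, P2:I | bus: BusRdX
[15] P2: store L1 := 41 | P0:I, P1:I, P2:M(41) | bus: BusRdX
[16] P1: store L2 := 36 | P0:I, P1:M(36), P2:I | bus: BusRdX

memory[L2] = 84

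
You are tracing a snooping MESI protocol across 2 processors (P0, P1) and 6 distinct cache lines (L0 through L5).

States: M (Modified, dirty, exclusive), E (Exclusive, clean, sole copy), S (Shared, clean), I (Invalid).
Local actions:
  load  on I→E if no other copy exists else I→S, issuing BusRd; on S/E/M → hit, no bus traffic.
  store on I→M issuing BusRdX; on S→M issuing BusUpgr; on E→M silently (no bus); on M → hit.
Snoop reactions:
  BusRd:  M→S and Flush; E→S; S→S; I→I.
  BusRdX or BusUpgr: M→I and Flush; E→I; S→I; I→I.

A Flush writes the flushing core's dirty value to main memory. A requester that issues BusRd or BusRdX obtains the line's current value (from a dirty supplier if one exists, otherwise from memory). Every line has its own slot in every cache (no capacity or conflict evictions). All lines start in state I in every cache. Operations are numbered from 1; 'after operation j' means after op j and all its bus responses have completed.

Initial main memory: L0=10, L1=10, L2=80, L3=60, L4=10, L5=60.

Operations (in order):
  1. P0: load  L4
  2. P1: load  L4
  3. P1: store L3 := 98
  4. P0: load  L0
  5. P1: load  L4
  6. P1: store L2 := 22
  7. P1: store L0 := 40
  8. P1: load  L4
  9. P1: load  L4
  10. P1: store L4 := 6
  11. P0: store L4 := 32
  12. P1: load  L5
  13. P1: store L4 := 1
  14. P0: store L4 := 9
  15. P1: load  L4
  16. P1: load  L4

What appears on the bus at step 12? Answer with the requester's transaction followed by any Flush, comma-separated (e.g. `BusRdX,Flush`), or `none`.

1. P0: load  L4  bus=[BusRd]  L4: P0=E P1=I  mem[L4]=10
2. P1: load  L4  bus=[BusRd]  L4: P0=S P1=S  mem[L4]=10
3. P1: store L3 := 98  bus=[BusRdX]  L3: P0=I P1=M  mem[L3]=60
4. P0: load  L0  bus=[BusRd]  L0: P0=E P1=I  mem[L0]=10
5. P1: load  L4  bus=[-]  L4: P0=S P1=S  mem[L4]=10
6. P1: store L2 := 22  bus=[BusRdX]  L2: P0=I P1=M  mem[L2]=80
7. P1: store L0 := 40  bus=[BusRdX]  L0: P0=I P1=M  mem[L0]=10
8. P1: load  L4  bus=[-]  L4: P0=S P1=S  mem[L4]=10
9. P1: load  L4  bus=[-]  L4: P0=S P1=S  mem[L4]=10
10. P1: store L4 := 6  bus=[BusUpgr]  L4: P0=I P1=M  mem[L4]=10
11. P0: store L4 := 32  bus=[BusRdX,Flush]  L4: P0=M P1=I  mem[L4]=6
12. P1: load  L5  bus=[BusRd]  L5: P0=I P1=E  mem[L5]=60
13. P1: store L4 := 1  bus=[BusRdX,Flush]  L4: P0=I P1=M  mem[L4]=32
14. P0: store L4 := 9  bus=[BusRdX,Flush]  L4: P0=M P1=I  mem[L4]=1
15. P1: load  L4  bus=[BusRd,Flush]  L4: P0=S P1=S  mem[L4]=9
16. P1: load  L4  bus=[-]  L4: P0=S P1=S  mem[L4]=9

bus = BusRd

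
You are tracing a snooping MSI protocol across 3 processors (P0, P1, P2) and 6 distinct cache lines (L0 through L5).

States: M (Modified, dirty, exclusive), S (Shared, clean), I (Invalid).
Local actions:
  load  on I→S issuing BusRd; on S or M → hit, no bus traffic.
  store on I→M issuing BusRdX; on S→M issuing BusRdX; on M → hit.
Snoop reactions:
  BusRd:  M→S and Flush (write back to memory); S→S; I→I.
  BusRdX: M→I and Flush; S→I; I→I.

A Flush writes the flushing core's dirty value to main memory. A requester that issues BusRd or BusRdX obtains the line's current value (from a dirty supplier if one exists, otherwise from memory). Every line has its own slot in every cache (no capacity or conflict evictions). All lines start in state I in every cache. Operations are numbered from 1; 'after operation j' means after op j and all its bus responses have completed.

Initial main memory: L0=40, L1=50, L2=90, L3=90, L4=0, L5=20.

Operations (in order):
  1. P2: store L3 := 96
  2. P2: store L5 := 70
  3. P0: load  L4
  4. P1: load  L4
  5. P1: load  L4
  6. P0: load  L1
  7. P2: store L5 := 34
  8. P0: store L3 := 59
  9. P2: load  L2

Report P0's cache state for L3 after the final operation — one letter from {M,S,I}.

state = M

  op1 P2: store L3 := 96 → I/I/M on L3; bus BusRdX; mem=90
  op2 P2: store L5 := 70 → I/I/M on L5; bus BusRdX; mem=20
  op3 P0: load  L4 → S/I/I on L4; bus BusRd; mem=0
  op4 P1: load  L4 → S/S/I on L4; bus BusRd; mem=0
  op5 P1: load  L4 → S/S/I on L4; bus (none); mem=0
  op6 P0: load  L1 → S/I/I on L1; bus BusRd; mem=50
  op7 P2: store L5 := 34 → I/I/M on L5; bus (none); mem=20
  op8 P0: store L3 := 59 → M/I/I on L3; bus BusRdX Flush; mem=96
  op9 P2: load  L2 → I/I/S on L2; bus BusRd; mem=90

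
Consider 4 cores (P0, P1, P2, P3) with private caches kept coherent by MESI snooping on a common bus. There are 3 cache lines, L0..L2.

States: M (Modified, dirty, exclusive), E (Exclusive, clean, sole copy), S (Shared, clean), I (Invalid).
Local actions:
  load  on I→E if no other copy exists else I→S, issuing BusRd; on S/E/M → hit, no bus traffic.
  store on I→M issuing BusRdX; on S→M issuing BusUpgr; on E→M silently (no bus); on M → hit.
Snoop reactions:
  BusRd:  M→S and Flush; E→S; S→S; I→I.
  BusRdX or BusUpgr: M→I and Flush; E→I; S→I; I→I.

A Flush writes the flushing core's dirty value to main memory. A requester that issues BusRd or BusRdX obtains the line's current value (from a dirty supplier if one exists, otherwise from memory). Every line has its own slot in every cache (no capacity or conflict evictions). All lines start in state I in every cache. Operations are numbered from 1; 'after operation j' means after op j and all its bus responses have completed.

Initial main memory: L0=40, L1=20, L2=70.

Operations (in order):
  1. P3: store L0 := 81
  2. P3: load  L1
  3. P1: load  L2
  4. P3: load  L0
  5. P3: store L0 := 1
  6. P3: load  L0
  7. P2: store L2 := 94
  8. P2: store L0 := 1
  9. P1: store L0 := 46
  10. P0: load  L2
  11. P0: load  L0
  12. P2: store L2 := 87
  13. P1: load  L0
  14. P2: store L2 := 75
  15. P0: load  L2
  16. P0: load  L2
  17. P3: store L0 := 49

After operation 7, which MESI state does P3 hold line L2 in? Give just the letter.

[1] P3: store L0 := 81 | P0:I, P1:I, P2:I, P3:M(81) | bus: BusRdX
[2] P3: load  L1 | P0:I, P1:I, P2:I, P3:E(20) | bus: BusRd
[3] P1: load  L2 | P0:I, P1:E(70), P2:I, P3:I | bus: BusRd
[4] P3: load  L0 | P0:I, P1:I, P2:I, P3:M(81) | bus: none
[5] P3: store L0 := 1 | P0:I, P1:I, P2:I, P3:M(1) | bus: none
[6] P3: load  L0 | P0:I, P1:I, P2:I, P3:M(1) | bus: none
[7] P2: store L2 := 94 | P0:I, P1:I, P2:M(94), P3:I | bus: BusRdX
[8] P2: store L0 := 1 | P0:I, P1:I, P2:M(1), P3:I | bus: BusRdX,Flush
[9] P1: store L0 := 46 | P0:I, P1:M(46), P2:I, P3:I | bus: BusRdX,Flush
[10] P0: load  L2 | P0:S(94), P1:I, P2:S(94), P3:I | bus: BusRd,Flush
[11] P0: load  L0 | P0:S(46), P1:S(46), P2:I, P3:I | bus: BusRd,Flush
[12] P2: store L2 := 87 | P0:I, P1:I, P2:M(87), P3:I | bus: BusUpgr
[13] P1: load  L0 | P0:S(46), P1:S(46), P2:I, P3:I | bus: none
[14] P2: store L2 := 75 | P0:I, P1:I, P2:M(75), P3:I | bus: none
[15] P0: load  L2 | P0:S(75), P1:I, P2:S(75), P3:I | bus: BusRd,Flush
[16] P0: load  L2 | P0:S(75), P1:I, P2:S(75), P3:I | bus: none
[17] P3: store L0 := 49 | P0:I, P1:I, P2:I, P3:M(49) | bus: BusRdX

state = I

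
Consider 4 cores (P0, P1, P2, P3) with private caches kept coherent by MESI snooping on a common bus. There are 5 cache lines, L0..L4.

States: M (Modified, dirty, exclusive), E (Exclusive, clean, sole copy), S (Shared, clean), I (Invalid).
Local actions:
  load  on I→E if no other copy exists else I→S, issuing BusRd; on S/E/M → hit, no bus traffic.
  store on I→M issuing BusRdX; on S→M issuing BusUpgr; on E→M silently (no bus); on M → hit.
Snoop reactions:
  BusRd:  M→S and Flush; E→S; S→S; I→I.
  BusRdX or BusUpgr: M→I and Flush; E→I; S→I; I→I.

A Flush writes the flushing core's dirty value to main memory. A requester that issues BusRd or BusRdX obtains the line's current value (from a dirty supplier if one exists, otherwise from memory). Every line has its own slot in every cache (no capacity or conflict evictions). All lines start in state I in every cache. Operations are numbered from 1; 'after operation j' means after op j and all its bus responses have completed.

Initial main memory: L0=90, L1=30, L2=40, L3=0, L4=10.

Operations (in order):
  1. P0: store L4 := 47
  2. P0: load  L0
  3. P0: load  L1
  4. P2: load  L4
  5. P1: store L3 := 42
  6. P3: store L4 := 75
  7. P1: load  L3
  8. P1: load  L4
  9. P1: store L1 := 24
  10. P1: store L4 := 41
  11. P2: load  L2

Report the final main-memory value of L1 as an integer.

memory[L1] = 30

step 1: P0: store L4 := 47  ⟶  MIII  (L4)  txn=BusRdX  M[L4]=10
step 2: P0: load  L0  ⟶  EIII  (L0)  txn=BusRd  M[L0]=90
step 3: P0: load  L1  ⟶  EIII  (L1)  txn=BusRd  M[L1]=30
step 4: P2: load  L4  ⟶  SISI  (L4)  txn=BusRd+Flush  M[L4]=47
step 5: P1: store L3 := 42  ⟶  IMII  (L3)  txn=BusRdX  M[L3]=0
step 6: P3: store L4 := 75  ⟶  IIIM  (L4)  txn=BusRdX  M[L4]=47
step 7: P1: load  L3  ⟶  IMII  (L3)  txn=∅  M[L3]=0
step 8: P1: load  L4  ⟶  ISIS  (L4)  txn=BusRd+Flush  M[L4]=75
step 9: P1: store L1 := 24  ⟶  IMII  (L1)  txn=BusRdX  M[L1]=30
step 10: P1: store L4 := 41  ⟶  IMII  (L4)  txn=BusUpgr  M[L4]=75
step 11: P2: load  L2  ⟶  IIEI  (L2)  txn=BusRd  M[L2]=40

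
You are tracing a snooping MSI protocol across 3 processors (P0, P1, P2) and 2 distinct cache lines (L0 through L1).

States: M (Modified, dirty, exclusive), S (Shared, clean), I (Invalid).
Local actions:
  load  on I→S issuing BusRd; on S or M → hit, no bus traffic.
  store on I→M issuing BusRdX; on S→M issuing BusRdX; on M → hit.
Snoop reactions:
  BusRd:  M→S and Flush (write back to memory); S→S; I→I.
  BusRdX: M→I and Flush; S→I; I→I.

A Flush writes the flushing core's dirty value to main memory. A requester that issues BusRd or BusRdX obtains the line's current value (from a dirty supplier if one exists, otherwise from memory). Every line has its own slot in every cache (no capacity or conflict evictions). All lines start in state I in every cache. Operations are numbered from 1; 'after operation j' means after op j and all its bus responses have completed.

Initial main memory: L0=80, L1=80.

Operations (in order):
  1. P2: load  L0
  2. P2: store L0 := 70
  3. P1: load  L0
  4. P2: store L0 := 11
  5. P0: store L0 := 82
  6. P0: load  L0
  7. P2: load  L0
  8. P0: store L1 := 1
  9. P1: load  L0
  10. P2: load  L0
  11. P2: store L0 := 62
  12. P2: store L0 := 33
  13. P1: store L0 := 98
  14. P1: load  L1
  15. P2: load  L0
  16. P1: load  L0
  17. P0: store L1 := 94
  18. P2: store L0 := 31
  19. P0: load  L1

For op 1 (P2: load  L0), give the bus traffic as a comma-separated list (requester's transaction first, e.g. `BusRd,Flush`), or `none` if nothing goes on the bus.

1. P2: load  L0  bus=[BusRd]  L0: P0=I P1=I P2=S  mem[L0]=80
2. P2: store L0 := 70  bus=[BusRdX]  L0: P0=I P1=I P2=M  mem[L0]=80
3. P1: load  L0  bus=[BusRd,Flush]  L0: P0=I P1=S P2=S  mem[L0]=70
4. P2: store L0 := 11  bus=[BusRdX]  L0: P0=I P1=I P2=M  mem[L0]=70
5. P0: store L0 := 82  bus=[BusRdX,Flush]  L0: P0=M P1=I P2=I  mem[L0]=11
6. P0: load  L0  bus=[-]  L0: P0=M P1=I P2=I  mem[L0]=11
7. P2: load  L0  bus=[BusRd,Flush]  L0: P0=S P1=I P2=S  mem[L0]=82
8. P0: store L1 := 1  bus=[BusRdX]  L1: P0=M P1=I P2=I  mem[L1]=80
9. P1: load  L0  bus=[BusRd]  L0: P0=S P1=S P2=S  mem[L0]=82
10. P2: load  L0  bus=[-]  L0: P0=S P1=S P2=S  mem[L0]=82
11. P2: store L0 := 62  bus=[BusRdX]  L0: P0=I P1=I P2=M  mem[L0]=82
12. P2: store L0 := 33  bus=[-]  L0: P0=I P1=I P2=M  mem[L0]=82
13. P1: store L0 := 98  bus=[BusRdX,Flush]  L0: P0=I P1=M P2=I  mem[L0]=33
14. P1: load  L1  bus=[BusRd,Flush]  L1: P0=S P1=S P2=I  mem[L1]=1
15. P2: load  L0  bus=[BusRd,Flush]  L0: P0=I P1=S P2=S  mem[L0]=98
16. P1: load  L0  bus=[-]  L0: P0=I P1=S P2=S  mem[L0]=98
17. P0: store L1 := 94  bus=[BusRdX]  L1: P0=M P1=I P2=I  mem[L1]=1
18. P2: store L0 := 31  bus=[BusRdX]  L0: P0=I P1=I P2=M  mem[L0]=98
19. P0: load  L1  bus=[-]  L1: P0=M P1=I P2=I  mem[L1]=1

bus = BusRd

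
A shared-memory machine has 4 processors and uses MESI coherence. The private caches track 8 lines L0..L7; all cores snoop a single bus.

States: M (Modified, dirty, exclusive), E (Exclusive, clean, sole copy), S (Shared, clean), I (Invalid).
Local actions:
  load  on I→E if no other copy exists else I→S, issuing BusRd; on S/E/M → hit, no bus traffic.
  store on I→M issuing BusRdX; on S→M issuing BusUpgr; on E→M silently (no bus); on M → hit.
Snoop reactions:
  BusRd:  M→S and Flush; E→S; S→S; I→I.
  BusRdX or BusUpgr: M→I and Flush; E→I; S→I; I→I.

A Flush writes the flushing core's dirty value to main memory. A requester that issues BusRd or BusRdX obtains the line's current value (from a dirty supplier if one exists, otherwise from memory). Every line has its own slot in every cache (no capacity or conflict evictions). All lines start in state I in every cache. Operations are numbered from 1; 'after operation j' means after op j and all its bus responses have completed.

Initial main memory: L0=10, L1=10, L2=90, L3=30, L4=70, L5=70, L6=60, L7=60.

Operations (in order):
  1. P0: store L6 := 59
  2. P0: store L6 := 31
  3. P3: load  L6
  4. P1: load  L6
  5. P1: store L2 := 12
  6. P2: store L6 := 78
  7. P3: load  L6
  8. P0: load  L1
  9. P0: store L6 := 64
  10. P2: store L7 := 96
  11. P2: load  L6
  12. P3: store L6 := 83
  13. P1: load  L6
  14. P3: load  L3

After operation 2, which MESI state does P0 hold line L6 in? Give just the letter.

state = M

1. P0: store L6 := 59  bus=[BusRdX]  L6: P0=M P1=I P2=I P3=I  mem[L6]=60
2. P0: store L6 := 31  bus=[-]  L6: P0=M P1=I P2=I P3=I  mem[L6]=60
3. P3: load  L6  bus=[BusRd,Flush]  L6: P0=S P1=I P2=I P3=S  mem[L6]=31
4. P1: load  L6  bus=[BusRd]  L6: P0=S P1=S P2=I P3=S  mem[L6]=31
5. P1: store L2 := 12  bus=[BusRdX]  L2: P0=I P1=M P2=I P3=I  mem[L2]=90
6. P2: store L6 := 78  bus=[BusRdX]  L6: P0=I P1=I P2=M P3=I  mem[L6]=31
7. P3: load  L6  bus=[BusRd,Flush]  L6: P0=I P1=I P2=S P3=S  mem[L6]=78
8. P0: load  L1  bus=[BusRd]  L1: P0=E P1=I P2=I P3=I  mem[L1]=10
9. P0: store L6 := 64  bus=[BusRdX]  L6: P0=M P1=I P2=I P3=I  mem[L6]=78
10. P2: store L7 := 96  bus=[BusRdX]  L7: P0=I P1=I P2=M P3=I  mem[L7]=60
11. P2: load  L6  bus=[BusRd,Flush]  L6: P0=S P1=I P2=S P3=I  mem[L6]=64
12. P3: store L6 := 83  bus=[BusRdX]  L6: P0=I P1=I P2=I P3=M  mem[L6]=64
13. P1: load  L6  bus=[BusRd,Flush]  L6: P0=I P1=S P2=I P3=S  mem[L6]=83
14. P3: load  L3  bus=[BusRd]  L3: P0=I P1=I P2=I P3=E  mem[L3]=30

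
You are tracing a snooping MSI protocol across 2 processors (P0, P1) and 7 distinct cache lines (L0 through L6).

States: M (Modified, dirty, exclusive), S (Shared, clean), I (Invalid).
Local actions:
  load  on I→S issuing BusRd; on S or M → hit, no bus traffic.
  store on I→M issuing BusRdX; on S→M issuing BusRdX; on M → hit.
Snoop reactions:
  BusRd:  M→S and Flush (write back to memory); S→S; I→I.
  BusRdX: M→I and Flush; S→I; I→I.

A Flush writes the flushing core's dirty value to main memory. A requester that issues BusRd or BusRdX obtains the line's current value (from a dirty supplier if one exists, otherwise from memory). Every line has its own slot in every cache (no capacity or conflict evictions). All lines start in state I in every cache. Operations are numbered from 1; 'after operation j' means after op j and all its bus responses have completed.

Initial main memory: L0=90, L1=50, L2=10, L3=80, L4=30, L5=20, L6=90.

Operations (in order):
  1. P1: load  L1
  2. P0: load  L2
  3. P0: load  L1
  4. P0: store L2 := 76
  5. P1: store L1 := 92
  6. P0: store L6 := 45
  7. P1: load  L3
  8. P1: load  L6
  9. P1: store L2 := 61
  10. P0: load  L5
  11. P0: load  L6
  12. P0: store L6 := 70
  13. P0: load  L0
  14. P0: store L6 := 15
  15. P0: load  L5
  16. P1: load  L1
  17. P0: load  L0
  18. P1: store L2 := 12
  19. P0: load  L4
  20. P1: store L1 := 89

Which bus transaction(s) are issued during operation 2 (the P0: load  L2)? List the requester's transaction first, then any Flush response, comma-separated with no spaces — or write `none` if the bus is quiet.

[1] P1: load  L1 | P0:I, P1:S(50) | bus: BusRd
[2] P0: load  L2 | P0:S(10), P1:I | bus: BusRd
[3] P0: load  L1 | P0:S(50), P1:S(50) | bus: BusRd
[4] P0: store L2 := 76 | P0:M(76), P1:I | bus: BusRdX
[5] P1: store L1 := 92 | P0:I, P1:M(92) | bus: BusRdX
[6] P0: store L6 := 45 | P0:M(45), P1:I | bus: BusRdX
[7] P1: load  L3 | P0:I, P1:S(80) | bus: BusRd
[8] P1: load  L6 | P0:S(45), P1:S(45) | bus: BusRd,Flush
[9] P1: store L2 := 61 | P0:I, P1:M(61) | bus: BusRdX,Flush
[10] P0: load  L5 | P0:S(20), P1:I | bus: BusRd
[11] P0: load  L6 | P0:S(45), P1:S(45) | bus: none
[12] P0: store L6 := 70 | P0:M(70), P1:I | bus: BusRdX
[13] P0: load  L0 | P0:S(90), P1:I | bus: BusRd
[14] P0: store L6 := 15 | P0:M(15), P1:I | bus: none
[15] P0: load  L5 | P0:S(20), P1:I | bus: none
[16] P1: load  L1 | P0:I, P1:M(92) | bus: none
[17] P0: load  L0 | P0:S(90), P1:I | bus: none
[18] P1: store L2 := 12 | P0:I, P1:M(12) | bus: none
[19] P0: load  L4 | P0:S(30), P1:I | bus: BusRd
[20] P1: store L1 := 89 | P0:I, P1:M(89) | bus: none

bus = BusRd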